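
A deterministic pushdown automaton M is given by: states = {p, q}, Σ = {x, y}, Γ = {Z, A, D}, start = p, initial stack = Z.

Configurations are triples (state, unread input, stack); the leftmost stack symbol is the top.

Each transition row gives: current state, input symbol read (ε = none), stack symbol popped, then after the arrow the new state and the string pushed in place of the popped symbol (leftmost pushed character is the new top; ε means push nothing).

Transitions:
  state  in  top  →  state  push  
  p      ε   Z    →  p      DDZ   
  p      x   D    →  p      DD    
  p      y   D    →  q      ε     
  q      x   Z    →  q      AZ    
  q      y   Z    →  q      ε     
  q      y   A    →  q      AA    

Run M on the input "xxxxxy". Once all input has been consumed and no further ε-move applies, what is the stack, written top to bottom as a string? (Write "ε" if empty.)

(p, xxxxxy, Z)
  ε-move, top Z: go to p, push DDZ → (p, xxxxxy, DDZ)
  read x, top D: go to p, push DD → (p, xxxxy, DDDZ)
  read x, top D: go to p, push DD → (p, xxxy, DDDDZ)
  read x, top D: go to p, push DD → (p, xxy, DDDDDZ)
  read x, top D: go to p, push DD → (p, xy, DDDDDDZ)
  read x, top D: go to p, push DD → (p, y, DDDDDDDZ)
  read y, top D: go to q, push ε → (q, ε, DDDDDDZ)
All input consumed in state q with stack DDDDDDZ.

DDDDDDZ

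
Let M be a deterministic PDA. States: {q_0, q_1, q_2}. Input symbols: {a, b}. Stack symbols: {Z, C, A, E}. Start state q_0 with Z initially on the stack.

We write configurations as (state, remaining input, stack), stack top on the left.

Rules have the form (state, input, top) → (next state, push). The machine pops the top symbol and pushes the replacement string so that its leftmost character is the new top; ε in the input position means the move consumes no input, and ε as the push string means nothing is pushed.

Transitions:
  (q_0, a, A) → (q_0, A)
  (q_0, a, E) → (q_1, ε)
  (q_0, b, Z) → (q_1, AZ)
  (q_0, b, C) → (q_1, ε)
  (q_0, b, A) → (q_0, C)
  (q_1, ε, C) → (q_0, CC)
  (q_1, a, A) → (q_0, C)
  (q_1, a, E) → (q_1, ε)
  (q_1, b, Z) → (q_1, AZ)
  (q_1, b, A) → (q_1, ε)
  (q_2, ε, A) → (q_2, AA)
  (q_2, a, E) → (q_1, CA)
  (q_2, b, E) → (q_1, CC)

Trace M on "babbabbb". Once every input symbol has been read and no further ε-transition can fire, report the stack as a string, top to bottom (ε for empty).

(q_0, babbabbb, Z)
  read b, top Z: go to q_1, push AZ → (q_1, abbabbb, AZ)
  read a, top A: go to q_0, push C → (q_0, bbabbb, CZ)
  read b, top C: go to q_1, push ε → (q_1, babbb, Z)
  read b, top Z: go to q_1, push AZ → (q_1, abbb, AZ)
  read a, top A: go to q_0, push C → (q_0, bbb, CZ)
  read b, top C: go to q_1, push ε → (q_1, bb, Z)
  read b, top Z: go to q_1, push AZ → (q_1, b, AZ)
  read b, top A: go to q_1, push ε → (q_1, ε, Z)
All input consumed in state q_1 with stack Z.

Z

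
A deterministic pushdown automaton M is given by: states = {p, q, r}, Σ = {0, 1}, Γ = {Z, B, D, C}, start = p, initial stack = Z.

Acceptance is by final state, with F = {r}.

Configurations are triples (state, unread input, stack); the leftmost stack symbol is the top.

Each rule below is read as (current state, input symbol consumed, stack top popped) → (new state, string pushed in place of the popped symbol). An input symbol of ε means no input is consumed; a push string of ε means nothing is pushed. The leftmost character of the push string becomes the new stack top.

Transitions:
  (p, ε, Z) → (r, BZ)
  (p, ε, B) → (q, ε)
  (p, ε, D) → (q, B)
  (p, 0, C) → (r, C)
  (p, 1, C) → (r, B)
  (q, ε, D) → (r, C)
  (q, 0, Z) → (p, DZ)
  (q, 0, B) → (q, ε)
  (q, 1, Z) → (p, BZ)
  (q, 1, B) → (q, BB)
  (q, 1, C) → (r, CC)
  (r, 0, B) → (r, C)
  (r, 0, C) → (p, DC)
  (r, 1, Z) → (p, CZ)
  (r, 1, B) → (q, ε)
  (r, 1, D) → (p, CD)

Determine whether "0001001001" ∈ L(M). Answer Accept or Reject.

(p, 0001001001, Z)
  ε-move, top Z: go to r, push BZ → (r, 0001001001, BZ)
  read 0, top B: go to r, push C → (r, 001001001, CZ)
  read 0, top C: go to p, push DC → (p, 01001001, DCZ)
  ε-move, top D: go to q, push B → (q, 01001001, BCZ)
  read 0, top B: go to q, push ε → (q, 1001001, CZ)
  read 1, top C: go to r, push CC → (r, 001001, CCZ)
  read 0, top C: go to p, push DC → (p, 01001, DCCZ)
  ε-move, top D: go to q, push B → (q, 01001, BCCZ)
  read 0, top B: go to q, push ε → (q, 1001, CCZ)
  read 1, top C: go to r, push CC → (r, 001, CCCZ)
  read 0, top C: go to p, push DC → (p, 01, DCCCZ)
  ε-move, top D: go to q, push B → (q, 01, BCCCZ)
  read 0, top B: go to q, push ε → (q, 1, CCCZ)
  read 1, top C: go to r, push CC → (r, ε, CCCCZ)
All input consumed; state r ∈ F.

Accept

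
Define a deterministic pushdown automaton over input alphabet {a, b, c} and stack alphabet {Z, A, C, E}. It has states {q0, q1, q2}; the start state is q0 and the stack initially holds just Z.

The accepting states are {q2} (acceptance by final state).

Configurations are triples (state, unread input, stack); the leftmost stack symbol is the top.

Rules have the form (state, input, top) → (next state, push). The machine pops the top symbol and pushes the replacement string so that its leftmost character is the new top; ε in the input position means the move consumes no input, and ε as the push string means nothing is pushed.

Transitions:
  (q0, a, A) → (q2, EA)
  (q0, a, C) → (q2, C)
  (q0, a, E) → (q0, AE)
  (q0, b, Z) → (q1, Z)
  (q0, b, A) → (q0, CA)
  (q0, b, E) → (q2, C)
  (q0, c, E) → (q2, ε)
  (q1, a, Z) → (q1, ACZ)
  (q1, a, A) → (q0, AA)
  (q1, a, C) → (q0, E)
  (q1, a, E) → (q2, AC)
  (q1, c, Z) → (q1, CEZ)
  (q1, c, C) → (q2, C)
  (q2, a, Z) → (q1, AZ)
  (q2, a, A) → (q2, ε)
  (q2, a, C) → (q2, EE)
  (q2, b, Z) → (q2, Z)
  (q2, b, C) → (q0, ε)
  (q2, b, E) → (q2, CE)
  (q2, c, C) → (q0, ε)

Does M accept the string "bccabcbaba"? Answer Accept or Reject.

(q0, bccabcbaba, Z)
  read b, top Z: go to q1, push Z → (q1, ccabcbaba, Z)
  read c, top Z: go to q1, push CEZ → (q1, cabcbaba, CEZ)
  read c, top C: go to q2, push C → (q2, abcbaba, CEZ)
  read a, top C: go to q2, push EE → (q2, bcbaba, EEEZ)
  read b, top E: go to q2, push CE → (q2, cbaba, CEEEZ)
  read c, top C: go to q0, push ε → (q0, baba, EEEZ)
  read b, top E: go to q2, push C → (q2, aba, CEEZ)
  read a, top C: go to q2, push EE → (q2, ba, EEEEZ)
  read b, top E: go to q2, push CE → (q2, a, CEEEEZ)
  read a, top C: go to q2, push EE → (q2, ε, EEEEEEZ)
All input consumed; state q2 ∈ F.

Accept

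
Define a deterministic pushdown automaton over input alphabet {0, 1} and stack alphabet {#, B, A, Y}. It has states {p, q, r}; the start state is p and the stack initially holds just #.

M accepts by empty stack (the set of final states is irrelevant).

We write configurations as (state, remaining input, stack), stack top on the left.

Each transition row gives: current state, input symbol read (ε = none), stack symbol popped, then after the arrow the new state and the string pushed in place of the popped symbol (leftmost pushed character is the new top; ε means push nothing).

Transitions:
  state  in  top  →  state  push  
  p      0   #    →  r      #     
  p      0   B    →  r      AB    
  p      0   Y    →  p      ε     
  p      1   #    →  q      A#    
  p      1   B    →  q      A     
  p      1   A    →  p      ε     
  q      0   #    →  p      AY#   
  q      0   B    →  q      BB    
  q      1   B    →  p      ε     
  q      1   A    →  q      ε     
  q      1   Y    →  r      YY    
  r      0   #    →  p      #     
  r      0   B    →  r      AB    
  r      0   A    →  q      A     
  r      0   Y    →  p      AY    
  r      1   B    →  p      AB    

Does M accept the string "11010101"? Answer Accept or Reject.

Reject

(p, 11010101, #)
  read 1, top #: go to q, push A# → (q, 1010101, A#)
  read 1, top A: go to q, push ε → (q, 010101, #)
  read 0, top #: go to p, push AY# → (p, 10101, AY#)
  read 1, top A: go to p, push ε → (p, 0101, Y#)
  read 0, top Y: go to p, push ε → (p, 101, #)
  read 1, top #: go to q, push A# → (q, 01, A#)
No transition applies at (q, 01, A#); input not fully consumed.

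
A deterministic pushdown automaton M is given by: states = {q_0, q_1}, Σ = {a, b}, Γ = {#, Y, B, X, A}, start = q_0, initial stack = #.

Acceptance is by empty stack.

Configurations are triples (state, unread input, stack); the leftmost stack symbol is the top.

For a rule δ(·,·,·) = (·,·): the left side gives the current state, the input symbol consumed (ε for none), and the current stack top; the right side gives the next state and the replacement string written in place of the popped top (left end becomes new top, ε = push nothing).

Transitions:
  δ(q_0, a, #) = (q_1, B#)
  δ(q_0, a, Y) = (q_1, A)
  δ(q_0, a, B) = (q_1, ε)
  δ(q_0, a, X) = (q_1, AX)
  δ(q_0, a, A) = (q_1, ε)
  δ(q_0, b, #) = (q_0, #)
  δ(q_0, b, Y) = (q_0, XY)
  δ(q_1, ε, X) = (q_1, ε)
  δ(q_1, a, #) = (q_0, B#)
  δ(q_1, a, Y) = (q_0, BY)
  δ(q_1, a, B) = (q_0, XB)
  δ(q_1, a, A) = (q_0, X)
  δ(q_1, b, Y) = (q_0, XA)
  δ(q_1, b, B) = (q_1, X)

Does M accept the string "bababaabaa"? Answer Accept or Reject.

(q_0, bababaabaa, #) ⊢ (q_0, ababaabaa, #) ⊢ (q_1, babaabaa, B#) ⊢ (q_1, abaabaa, X#) ⊢ (q_1, abaabaa, #) ⊢ (q_0, baabaa, B#)
No transition applies at (q_0, baabaa, B#); input not fully consumed.

Reject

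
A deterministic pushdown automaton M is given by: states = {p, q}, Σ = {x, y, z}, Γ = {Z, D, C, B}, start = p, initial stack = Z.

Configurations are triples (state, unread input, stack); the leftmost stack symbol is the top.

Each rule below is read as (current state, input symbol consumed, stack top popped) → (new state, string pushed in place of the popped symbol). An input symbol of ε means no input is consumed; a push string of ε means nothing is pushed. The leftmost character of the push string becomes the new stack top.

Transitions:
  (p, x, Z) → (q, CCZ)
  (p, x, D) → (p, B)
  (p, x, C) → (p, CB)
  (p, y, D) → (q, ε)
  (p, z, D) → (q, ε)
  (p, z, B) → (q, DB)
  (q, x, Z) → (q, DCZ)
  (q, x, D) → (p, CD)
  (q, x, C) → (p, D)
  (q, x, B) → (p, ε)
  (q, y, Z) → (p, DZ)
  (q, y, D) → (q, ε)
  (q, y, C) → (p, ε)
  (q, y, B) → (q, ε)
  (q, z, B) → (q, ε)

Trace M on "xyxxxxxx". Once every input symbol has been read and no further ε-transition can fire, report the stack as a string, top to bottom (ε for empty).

(p, xyxxxxxx, Z)
  read x, top Z: go to q, push CCZ → (q, yxxxxxx, CCZ)
  read y, top C: go to p, push ε → (p, xxxxxx, CZ)
  read x, top C: go to p, push CB → (p, xxxxx, CBZ)
  read x, top C: go to p, push CB → (p, xxxx, CBBZ)
  read x, top C: go to p, push CB → (p, xxx, CBBBZ)
  read x, top C: go to p, push CB → (p, xx, CBBBBZ)
  read x, top C: go to p, push CB → (p, x, CBBBBBZ)
  read x, top C: go to p, push CB → (p, ε, CBBBBBBZ)
All input consumed in state p with stack CBBBBBBZ.

CBBBBBBZ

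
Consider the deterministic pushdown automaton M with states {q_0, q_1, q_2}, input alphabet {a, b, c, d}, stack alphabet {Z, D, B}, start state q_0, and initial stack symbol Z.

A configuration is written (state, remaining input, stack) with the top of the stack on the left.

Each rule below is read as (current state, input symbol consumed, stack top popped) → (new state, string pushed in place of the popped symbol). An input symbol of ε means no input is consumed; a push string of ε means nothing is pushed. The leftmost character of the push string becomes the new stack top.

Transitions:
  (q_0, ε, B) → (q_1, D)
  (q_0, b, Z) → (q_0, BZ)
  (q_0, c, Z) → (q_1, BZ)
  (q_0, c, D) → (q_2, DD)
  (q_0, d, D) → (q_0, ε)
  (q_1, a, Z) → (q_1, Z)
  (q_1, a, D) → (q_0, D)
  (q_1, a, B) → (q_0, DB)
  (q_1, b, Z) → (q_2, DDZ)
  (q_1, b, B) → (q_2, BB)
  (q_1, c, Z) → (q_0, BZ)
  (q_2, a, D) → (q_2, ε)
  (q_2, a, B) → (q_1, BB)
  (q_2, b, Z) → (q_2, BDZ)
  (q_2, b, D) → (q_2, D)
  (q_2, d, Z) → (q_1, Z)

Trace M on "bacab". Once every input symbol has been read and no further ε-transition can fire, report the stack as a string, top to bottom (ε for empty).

DZ

(q_0, bacab, Z)
  read b, top Z: go to q_0, push BZ → (q_0, acab, BZ)
  ε-move, top B: go to q_1, push D → (q_1, acab, DZ)
  read a, top D: go to q_0, push D → (q_0, cab, DZ)
  read c, top D: go to q_2, push DD → (q_2, ab, DDZ)
  read a, top D: go to q_2, push ε → (q_2, b, DZ)
  read b, top D: go to q_2, push D → (q_2, ε, DZ)
All input consumed in state q_2 with stack DZ.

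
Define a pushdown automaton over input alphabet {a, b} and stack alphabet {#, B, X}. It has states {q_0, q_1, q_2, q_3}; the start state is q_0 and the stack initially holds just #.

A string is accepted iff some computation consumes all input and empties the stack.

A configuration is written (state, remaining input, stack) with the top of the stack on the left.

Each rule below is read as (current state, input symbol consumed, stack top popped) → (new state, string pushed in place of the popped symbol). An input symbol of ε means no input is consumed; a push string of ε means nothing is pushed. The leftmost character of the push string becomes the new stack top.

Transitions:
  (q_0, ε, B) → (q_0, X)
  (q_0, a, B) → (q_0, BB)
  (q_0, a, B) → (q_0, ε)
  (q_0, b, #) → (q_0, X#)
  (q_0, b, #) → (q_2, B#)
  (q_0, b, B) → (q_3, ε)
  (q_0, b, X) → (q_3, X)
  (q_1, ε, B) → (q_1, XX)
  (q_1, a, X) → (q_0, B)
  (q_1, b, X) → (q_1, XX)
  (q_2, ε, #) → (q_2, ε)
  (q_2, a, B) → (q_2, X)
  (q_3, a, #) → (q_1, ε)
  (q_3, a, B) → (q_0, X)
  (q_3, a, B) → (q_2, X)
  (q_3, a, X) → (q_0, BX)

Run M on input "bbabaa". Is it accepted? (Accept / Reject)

No computation consumes all input and empties the stack.

Reject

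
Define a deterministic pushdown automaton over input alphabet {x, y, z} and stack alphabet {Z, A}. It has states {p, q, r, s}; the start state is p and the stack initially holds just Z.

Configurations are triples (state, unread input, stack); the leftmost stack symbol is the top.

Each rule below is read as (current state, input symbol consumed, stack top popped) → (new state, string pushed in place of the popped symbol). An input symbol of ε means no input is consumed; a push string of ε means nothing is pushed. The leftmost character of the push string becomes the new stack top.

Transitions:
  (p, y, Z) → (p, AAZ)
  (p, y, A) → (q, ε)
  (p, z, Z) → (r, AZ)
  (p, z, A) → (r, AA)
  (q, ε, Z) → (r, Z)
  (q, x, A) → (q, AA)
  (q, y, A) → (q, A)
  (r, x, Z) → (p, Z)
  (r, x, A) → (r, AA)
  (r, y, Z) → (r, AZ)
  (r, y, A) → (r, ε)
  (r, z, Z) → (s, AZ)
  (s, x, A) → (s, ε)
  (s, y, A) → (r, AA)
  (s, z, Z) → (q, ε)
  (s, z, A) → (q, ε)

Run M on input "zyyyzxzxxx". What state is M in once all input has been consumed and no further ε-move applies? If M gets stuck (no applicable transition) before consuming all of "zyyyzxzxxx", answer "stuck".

stuck

(p, zyyyzxzxxx, Z) ⊢ (r, yyyzxzxxx, AZ) ⊢ (r, yyzxzxxx, Z) ⊢ (r, yzxzxxx, AZ) ⊢ (r, zxzxxx, Z) ⊢ (s, xzxxx, AZ) ⊢ (s, zxxx, Z) ⊢ (q, xxx, ε)
No transition for (q, x, top ε); M blocks with input xxx remaining.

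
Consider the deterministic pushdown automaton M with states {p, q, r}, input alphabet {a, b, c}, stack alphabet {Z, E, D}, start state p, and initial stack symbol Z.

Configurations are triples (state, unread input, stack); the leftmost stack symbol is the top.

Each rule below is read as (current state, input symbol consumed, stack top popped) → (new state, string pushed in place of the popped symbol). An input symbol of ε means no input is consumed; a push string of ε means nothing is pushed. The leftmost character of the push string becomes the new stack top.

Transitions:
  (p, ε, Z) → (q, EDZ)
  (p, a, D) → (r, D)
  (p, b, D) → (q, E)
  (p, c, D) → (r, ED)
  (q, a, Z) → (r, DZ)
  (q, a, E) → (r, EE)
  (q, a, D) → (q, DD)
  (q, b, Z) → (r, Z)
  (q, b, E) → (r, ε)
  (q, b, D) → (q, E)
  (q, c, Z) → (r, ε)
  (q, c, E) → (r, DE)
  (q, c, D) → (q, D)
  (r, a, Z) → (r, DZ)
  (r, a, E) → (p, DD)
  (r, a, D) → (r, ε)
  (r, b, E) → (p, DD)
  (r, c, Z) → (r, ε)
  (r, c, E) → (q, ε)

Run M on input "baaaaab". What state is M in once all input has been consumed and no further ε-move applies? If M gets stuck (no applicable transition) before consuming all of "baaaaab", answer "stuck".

stuck

(p, baaaaab, Z)
  ε-move, top Z: go to q, push EDZ → (q, baaaaab, EDZ)
  read b, top E: go to r, push ε → (r, aaaaab, DZ)
  read a, top D: go to r, push ε → (r, aaaab, Z)
  read a, top Z: go to r, push DZ → (r, aaab, DZ)
  read a, top D: go to r, push ε → (r, aab, Z)
  read a, top Z: go to r, push DZ → (r, ab, DZ)
  read a, top D: go to r, push ε → (r, b, Z)
No transition for (r, b, top Z); M blocks with input b remaining.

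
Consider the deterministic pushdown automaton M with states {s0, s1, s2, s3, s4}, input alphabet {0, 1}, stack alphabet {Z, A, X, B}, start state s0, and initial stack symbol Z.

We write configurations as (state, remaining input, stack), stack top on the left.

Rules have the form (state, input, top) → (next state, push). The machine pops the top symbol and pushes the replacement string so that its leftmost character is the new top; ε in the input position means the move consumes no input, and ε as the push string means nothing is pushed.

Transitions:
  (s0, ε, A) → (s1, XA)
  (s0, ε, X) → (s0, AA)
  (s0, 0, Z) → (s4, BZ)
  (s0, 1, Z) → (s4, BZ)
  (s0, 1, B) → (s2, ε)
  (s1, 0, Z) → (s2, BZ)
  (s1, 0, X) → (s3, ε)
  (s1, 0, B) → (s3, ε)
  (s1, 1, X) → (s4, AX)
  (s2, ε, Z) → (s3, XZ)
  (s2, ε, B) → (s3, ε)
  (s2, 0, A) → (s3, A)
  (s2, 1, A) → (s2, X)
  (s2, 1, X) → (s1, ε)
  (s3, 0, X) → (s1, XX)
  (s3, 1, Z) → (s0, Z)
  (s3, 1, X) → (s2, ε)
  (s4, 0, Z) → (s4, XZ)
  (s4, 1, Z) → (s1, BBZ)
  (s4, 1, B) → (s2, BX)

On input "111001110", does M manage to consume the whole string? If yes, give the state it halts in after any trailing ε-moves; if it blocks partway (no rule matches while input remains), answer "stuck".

s1

(s0, 111001110, Z) ⊢ (s4, 11001110, BZ) ⊢ (s2, 1001110, BXZ) ⊢ (s3, 1001110, XZ) ⊢ (s2, 001110, Z) ⊢ (s3, 001110, XZ) ⊢ (s1, 01110, XXZ) ⊢ (s3, 1110, XZ) ⊢ (s2, 110, Z) ⊢ (s3, 110, XZ) ⊢ (s2, 10, Z) ⊢ (s3, 10, XZ) ⊢ (s2, 0, Z) ⊢ (s3, 0, XZ) ⊢ (s1, ε, XXZ)
All input consumed; M is in state s1.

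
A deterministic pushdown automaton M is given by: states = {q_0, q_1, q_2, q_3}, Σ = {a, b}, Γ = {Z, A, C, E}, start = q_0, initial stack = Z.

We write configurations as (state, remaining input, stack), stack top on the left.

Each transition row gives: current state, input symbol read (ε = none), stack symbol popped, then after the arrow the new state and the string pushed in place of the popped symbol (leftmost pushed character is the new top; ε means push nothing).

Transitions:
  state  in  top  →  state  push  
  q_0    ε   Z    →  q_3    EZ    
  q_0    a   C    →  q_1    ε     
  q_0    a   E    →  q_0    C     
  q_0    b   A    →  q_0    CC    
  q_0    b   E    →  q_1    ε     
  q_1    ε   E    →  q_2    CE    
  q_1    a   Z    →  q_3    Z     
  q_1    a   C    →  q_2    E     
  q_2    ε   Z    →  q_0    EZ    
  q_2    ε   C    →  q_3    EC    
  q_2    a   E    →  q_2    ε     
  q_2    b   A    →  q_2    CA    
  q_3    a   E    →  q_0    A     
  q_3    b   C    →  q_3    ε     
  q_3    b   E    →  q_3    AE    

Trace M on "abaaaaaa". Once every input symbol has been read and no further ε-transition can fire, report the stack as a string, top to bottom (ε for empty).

(q_0, abaaaaaa, Z)
  ε-move, top Z: go to q_3, push EZ → (q_3, abaaaaaa, EZ)
  read a, top E: go to q_0, push A → (q_0, baaaaaa, AZ)
  read b, top A: go to q_0, push CC → (q_0, aaaaaa, CCZ)
  read a, top C: go to q_1, push ε → (q_1, aaaaa, CZ)
  read a, top C: go to q_2, push E → (q_2, aaaa, EZ)
  read a, top E: go to q_2, push ε → (q_2, aaa, Z)
  ε-move, top Z: go to q_0, push EZ → (q_0, aaa, EZ)
  read a, top E: go to q_0, push C → (q_0, aa, CZ)
  read a, top C: go to q_1, push ε → (q_1, a, Z)
  read a, top Z: go to q_3, push Z → (q_3, ε, Z)
All input consumed in state q_3 with stack Z.

Z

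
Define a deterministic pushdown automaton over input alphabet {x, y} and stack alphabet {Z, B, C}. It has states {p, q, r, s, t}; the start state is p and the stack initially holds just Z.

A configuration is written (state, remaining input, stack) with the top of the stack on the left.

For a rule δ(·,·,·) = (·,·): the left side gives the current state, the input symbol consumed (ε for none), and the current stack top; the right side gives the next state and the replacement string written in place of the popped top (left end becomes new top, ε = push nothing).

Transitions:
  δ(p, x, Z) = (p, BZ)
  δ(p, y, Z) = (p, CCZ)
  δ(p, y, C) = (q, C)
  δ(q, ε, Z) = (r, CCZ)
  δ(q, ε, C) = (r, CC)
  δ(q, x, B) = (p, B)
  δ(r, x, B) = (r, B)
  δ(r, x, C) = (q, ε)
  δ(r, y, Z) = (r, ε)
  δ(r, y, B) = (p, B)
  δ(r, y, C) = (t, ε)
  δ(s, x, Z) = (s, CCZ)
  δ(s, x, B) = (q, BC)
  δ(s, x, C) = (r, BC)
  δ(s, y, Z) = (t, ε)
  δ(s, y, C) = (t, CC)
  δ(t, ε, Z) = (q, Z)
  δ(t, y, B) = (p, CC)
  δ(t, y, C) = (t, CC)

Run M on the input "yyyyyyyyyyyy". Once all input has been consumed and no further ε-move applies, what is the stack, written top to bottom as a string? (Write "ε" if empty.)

CCCCCCCCCCCZ

(p, yyyyyyyyyyyy, Z)
  read y, top Z: go to p, push CCZ → (p, yyyyyyyyyyy, CCZ)
  read y, top C: go to q, push C → (q, yyyyyyyyyy, CCZ)
  ε-move, top C: go to r, push CC → (r, yyyyyyyyyy, CCCZ)
  read y, top C: go to t, push ε → (t, yyyyyyyyy, CCZ)
  read y, top C: go to t, push CC → (t, yyyyyyyy, CCCZ)
  read y, top C: go to t, push CC → (t, yyyyyyy, CCCCZ)
  read y, top C: go to t, push CC → (t, yyyyyy, CCCCCZ)
  read y, top C: go to t, push CC → (t, yyyyy, CCCCCCZ)
  read y, top C: go to t, push CC → (t, yyyy, CCCCCCCZ)
  read y, top C: go to t, push CC → (t, yyy, CCCCCCCCZ)
  read y, top C: go to t, push CC → (t, yy, CCCCCCCCCZ)
  read y, top C: go to t, push CC → (t, y, CCCCCCCCCCZ)
  read y, top C: go to t, push CC → (t, ε, CCCCCCCCCCCZ)
All input consumed in state t with stack CCCCCCCCCCCZ.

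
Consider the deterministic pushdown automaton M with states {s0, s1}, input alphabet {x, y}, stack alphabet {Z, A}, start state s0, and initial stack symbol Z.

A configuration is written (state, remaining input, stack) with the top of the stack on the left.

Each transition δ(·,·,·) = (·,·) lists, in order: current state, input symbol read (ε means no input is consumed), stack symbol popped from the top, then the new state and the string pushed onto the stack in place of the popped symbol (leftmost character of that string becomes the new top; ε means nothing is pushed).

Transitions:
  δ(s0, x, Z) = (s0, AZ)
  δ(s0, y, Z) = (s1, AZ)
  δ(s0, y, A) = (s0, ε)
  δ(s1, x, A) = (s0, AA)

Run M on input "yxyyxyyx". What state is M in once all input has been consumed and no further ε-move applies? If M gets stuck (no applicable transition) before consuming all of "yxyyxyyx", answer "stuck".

(s0, yxyyxyyx, Z) ⊢ (s1, xyyxyyx, AZ) ⊢ (s0, yyxyyx, AAZ) ⊢ (s0, yxyyx, AZ) ⊢ (s0, xyyx, Z) ⊢ (s0, yyx, AZ) ⊢ (s0, yx, Z) ⊢ (s1, x, AZ) ⊢ (s0, ε, AAZ)
All input consumed; M is in state s0.

s0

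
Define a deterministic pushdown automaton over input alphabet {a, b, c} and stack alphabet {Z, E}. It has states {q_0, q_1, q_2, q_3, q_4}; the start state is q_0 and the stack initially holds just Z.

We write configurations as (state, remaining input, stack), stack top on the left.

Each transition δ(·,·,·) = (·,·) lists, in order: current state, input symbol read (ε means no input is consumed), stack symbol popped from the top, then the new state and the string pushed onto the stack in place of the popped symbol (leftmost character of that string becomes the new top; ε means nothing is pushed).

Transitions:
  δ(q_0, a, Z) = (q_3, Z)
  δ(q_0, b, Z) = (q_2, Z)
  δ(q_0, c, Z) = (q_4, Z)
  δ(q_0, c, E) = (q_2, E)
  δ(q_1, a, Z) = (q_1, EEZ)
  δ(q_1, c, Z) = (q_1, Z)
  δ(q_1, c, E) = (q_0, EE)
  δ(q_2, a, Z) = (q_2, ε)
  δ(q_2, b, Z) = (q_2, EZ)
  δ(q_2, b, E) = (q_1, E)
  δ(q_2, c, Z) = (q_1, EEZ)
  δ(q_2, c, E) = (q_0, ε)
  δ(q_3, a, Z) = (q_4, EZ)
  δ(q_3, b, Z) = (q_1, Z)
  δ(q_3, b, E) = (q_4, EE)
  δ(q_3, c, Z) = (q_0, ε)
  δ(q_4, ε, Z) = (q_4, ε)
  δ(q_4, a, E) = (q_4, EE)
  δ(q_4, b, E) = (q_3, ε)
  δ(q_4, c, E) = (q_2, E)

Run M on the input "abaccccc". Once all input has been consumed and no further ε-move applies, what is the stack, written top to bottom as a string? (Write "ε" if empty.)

EZ

(q_0, abaccccc, Z)
  read a, top Z: go to q_3, push Z → (q_3, baccccc, Z)
  read b, top Z: go to q_1, push Z → (q_1, accccc, Z)
  read a, top Z: go to q_1, push EEZ → (q_1, ccccc, EEZ)
  read c, top E: go to q_0, push EE → (q_0, cccc, EEEZ)
  read c, top E: go to q_2, push E → (q_2, ccc, EEEZ)
  read c, top E: go to q_0, push ε → (q_0, cc, EEZ)
  read c, top E: go to q_2, push E → (q_2, c, EEZ)
  read c, top E: go to q_0, push ε → (q_0, ε, EZ)
All input consumed in state q_0 with stack EZ.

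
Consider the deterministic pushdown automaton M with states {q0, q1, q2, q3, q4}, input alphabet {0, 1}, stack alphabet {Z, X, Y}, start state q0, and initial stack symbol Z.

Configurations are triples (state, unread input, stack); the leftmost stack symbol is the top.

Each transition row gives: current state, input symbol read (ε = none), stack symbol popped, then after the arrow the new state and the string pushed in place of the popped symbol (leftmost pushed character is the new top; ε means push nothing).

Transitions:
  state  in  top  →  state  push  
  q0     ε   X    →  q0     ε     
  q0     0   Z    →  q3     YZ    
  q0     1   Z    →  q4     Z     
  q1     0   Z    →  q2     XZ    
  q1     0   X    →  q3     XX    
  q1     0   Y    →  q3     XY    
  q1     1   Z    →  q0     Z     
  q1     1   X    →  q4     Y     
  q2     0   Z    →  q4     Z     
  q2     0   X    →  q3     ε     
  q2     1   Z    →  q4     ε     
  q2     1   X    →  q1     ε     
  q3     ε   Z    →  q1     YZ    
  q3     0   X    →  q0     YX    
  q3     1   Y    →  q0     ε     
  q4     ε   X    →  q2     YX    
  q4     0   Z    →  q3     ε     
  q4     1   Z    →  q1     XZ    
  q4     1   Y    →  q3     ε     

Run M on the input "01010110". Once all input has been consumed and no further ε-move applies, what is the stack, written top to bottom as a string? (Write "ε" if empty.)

ε

(q0, 01010110, Z) ⊢ (q3, 1010110, YZ) ⊢ (q0, 010110, Z) ⊢ (q3, 10110, YZ) ⊢ (q0, 0110, Z) ⊢ (q3, 110, YZ) ⊢ (q0, 10, Z) ⊢ (q4, 0, Z) ⊢ (q3, ε, ε)
All input consumed in state q3 with stack ε.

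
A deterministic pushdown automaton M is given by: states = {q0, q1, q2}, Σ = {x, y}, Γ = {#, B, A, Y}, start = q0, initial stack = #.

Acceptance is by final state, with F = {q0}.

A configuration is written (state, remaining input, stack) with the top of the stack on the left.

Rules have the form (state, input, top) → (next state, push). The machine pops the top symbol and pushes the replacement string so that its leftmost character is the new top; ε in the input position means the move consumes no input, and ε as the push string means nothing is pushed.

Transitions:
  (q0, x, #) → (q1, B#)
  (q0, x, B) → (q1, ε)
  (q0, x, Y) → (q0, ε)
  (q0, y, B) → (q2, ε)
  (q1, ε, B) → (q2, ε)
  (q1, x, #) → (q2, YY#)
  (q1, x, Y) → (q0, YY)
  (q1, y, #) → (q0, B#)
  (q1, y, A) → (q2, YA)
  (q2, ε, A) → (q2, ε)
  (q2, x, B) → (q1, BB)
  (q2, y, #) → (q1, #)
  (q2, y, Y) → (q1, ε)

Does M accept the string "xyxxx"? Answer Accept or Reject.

(q0, xyxxx, #) ⊢ (q1, yxxx, B#) ⊢ (q2, yxxx, #) ⊢ (q1, xxx, #) ⊢ (q2, xx, YY#)
No transition applies at (q2, xx, YY#); input not fully consumed.

Reject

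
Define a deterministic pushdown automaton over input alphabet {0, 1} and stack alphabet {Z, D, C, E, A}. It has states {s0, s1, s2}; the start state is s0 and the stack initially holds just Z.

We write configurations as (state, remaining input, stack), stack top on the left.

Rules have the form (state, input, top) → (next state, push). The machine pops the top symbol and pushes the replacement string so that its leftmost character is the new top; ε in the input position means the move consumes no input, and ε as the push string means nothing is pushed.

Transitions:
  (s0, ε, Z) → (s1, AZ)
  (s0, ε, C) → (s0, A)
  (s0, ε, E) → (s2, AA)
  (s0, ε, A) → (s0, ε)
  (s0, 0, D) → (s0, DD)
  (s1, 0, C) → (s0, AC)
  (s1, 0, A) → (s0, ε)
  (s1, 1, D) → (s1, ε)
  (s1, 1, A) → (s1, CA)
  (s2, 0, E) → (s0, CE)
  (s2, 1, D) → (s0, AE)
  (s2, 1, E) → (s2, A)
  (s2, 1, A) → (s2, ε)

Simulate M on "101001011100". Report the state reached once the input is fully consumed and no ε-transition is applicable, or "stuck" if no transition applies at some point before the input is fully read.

(s0, 101001011100, Z)
  ε-move, top Z: go to s1, push AZ → (s1, 101001011100, AZ)
  read 1, top A: go to s1, push CA → (s1, 01001011100, CAZ)
  read 0, top C: go to s0, push AC → (s0, 1001011100, ACAZ)
  ε-move, top A: go to s0, push ε → (s0, 1001011100, CAZ)
  ε-move, top C: go to s0, push A → (s0, 1001011100, AAZ)
  ε-move, top A: go to s0, push ε → (s0, 1001011100, AZ)
  ε-move, top A: go to s0, push ε → (s0, 1001011100, Z)
  ε-move, top Z: go to s1, push AZ → (s1, 1001011100, AZ)
  read 1, top A: go to s1, push CA → (s1, 001011100, CAZ)
  read 0, top C: go to s0, push AC → (s0, 01011100, ACAZ)
  ε-move, top A: go to s0, push ε → (s0, 01011100, CAZ)
  ε-move, top C: go to s0, push A → (s0, 01011100, AAZ)
  ε-move, top A: go to s0, push ε → (s0, 01011100, AZ)
  ε-move, top A: go to s0, push ε → (s0, 01011100, Z)
  ε-move, top Z: go to s1, push AZ → (s1, 01011100, AZ)
  read 0, top A: go to s0, push ε → (s0, 1011100, Z)
  ε-move, top Z: go to s1, push AZ → (s1, 1011100, AZ)
  read 1, top A: go to s1, push CA → (s1, 011100, CAZ)
  read 0, top C: go to s0, push AC → (s0, 11100, ACAZ)
  ε-move, top A: go to s0, push ε → (s0, 11100, CAZ)
  ε-move, top C: go to s0, push A → (s0, 11100, AAZ)
  ε-move, top A: go to s0, push ε → (s0, 11100, AZ)
  ε-move, top A: go to s0, push ε → (s0, 11100, Z)
  ε-move, top Z: go to s1, push AZ → (s1, 11100, AZ)
  read 1, top A: go to s1, push CA → (s1, 1100, CAZ)
No transition for (s1, 1, top C); M blocks with input 1100 remaining.

stuck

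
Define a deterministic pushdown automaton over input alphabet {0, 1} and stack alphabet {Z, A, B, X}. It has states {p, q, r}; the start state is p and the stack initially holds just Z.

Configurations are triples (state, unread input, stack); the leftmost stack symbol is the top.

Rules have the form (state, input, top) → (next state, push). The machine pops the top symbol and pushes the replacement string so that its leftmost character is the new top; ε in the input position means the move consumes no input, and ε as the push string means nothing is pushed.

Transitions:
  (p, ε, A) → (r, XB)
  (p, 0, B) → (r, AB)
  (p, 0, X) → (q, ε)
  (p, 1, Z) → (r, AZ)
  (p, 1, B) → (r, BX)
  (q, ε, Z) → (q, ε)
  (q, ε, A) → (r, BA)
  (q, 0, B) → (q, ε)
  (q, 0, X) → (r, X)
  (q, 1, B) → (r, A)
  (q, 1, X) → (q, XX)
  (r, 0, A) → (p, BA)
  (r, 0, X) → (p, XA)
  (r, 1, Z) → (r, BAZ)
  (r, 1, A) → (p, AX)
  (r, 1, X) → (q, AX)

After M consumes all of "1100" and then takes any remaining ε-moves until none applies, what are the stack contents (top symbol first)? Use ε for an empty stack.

BABXZ

(p, 1100, Z) ⊢ (r, 100, AZ) ⊢ (p, 00, AXZ) ⊢ (r, 00, XBXZ) ⊢ (p, 0, XABXZ) ⊢ (q, ε, ABXZ) ⊢ (r, ε, BABXZ)
All input consumed in state r with stack BABXZ.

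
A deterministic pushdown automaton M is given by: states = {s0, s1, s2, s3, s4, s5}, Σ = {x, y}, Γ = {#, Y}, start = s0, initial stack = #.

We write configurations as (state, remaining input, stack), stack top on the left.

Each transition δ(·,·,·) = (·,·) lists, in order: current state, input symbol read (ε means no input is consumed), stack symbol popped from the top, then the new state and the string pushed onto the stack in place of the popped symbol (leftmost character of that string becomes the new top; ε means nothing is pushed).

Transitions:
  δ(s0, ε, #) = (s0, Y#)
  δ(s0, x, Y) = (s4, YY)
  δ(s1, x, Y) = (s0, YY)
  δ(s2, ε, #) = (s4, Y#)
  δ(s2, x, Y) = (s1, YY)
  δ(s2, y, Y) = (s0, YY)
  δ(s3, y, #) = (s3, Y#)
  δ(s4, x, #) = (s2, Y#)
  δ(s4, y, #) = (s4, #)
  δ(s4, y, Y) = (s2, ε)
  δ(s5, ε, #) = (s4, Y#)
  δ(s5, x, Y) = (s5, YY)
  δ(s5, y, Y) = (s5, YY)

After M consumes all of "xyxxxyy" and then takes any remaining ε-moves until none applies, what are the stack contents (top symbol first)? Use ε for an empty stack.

YYYY#

(s0, xyxxxyy, #)
  ε-move, top #: go to s0, push Y# → (s0, xyxxxyy, Y#)
  read x, top Y: go to s4, push YY → (s4, yxxxyy, YY#)
  read y, top Y: go to s2, push ε → (s2, xxxyy, Y#)
  read x, top Y: go to s1, push YY → (s1, xxyy, YY#)
  read x, top Y: go to s0, push YY → (s0, xyy, YYY#)
  read x, top Y: go to s4, push YY → (s4, yy, YYYY#)
  read y, top Y: go to s2, push ε → (s2, y, YYY#)
  read y, top Y: go to s0, push YY → (s0, ε, YYYY#)
All input consumed in state s0 with stack YYYY#.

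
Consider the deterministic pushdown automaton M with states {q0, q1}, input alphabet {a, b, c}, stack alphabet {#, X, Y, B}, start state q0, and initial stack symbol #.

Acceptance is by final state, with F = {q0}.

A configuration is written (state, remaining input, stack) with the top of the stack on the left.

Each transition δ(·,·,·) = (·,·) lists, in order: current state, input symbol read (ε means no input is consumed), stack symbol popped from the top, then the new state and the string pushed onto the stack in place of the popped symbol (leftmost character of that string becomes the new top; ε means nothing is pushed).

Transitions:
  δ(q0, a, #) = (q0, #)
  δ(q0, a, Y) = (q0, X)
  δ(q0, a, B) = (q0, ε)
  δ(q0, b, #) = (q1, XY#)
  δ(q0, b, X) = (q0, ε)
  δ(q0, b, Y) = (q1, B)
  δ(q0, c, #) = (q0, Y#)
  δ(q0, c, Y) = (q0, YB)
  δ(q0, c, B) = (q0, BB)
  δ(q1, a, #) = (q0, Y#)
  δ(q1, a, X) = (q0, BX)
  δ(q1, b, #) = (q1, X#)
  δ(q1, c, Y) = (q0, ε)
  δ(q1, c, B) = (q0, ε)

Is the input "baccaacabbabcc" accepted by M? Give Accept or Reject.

Reject

(q0, baccaacabbabcc, #)
  read b, top #: go to q1, push XY# → (q1, accaacabbabcc, XY#)
  read a, top X: go to q0, push BX → (q0, ccaacabbabcc, BXY#)
  read c, top B: go to q0, push BB → (q0, caacabbabcc, BBXY#)
  read c, top B: go to q0, push BB → (q0, aacabbabcc, BBBXY#)
  read a, top B: go to q0, push ε → (q0, acabbabcc, BBXY#)
  read a, top B: go to q0, push ε → (q0, cabbabcc, BXY#)
  read c, top B: go to q0, push BB → (q0, abbabcc, BBXY#)
  read a, top B: go to q0, push ε → (q0, bbabcc, BXY#)
No transition applies at (q0, bbabcc, BXY#); input not fully consumed.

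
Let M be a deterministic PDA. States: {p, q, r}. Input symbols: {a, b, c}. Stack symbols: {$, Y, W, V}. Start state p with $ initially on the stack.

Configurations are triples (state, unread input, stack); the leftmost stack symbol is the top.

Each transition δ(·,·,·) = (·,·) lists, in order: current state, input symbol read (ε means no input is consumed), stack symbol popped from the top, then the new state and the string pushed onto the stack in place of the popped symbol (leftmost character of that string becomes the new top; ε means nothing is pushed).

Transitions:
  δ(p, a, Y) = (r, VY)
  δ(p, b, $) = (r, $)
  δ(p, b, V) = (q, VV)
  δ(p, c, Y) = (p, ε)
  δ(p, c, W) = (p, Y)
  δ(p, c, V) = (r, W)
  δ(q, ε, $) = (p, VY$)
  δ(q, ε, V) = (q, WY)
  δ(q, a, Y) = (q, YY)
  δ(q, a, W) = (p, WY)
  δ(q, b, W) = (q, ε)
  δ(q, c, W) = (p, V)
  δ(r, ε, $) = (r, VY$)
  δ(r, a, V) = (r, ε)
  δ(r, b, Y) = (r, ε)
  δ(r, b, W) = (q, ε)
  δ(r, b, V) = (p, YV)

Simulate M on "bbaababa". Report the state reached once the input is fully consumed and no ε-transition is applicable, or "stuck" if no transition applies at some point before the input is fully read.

(p, bbaababa, $)
  read b, top $: go to r, push $ → (r, baababa, $)
  ε-move, top $: go to r, push VY$ → (r, baababa, VY$)
  read b, top V: go to p, push YV → (p, aababa, YVY$)
  read a, top Y: go to r, push VY → (r, ababa, VYVY$)
  read a, top V: go to r, push ε → (r, baba, YVY$)
  read b, top Y: go to r, push ε → (r, aba, VY$)
  read a, top V: go to r, push ε → (r, ba, Y$)
  read b, top Y: go to r, push ε → (r, a, $)
  ε-move, top $: go to r, push VY$ → (r, a, VY$)
  read a, top V: go to r, push ε → (r, ε, Y$)
All input consumed; M is in state r.

r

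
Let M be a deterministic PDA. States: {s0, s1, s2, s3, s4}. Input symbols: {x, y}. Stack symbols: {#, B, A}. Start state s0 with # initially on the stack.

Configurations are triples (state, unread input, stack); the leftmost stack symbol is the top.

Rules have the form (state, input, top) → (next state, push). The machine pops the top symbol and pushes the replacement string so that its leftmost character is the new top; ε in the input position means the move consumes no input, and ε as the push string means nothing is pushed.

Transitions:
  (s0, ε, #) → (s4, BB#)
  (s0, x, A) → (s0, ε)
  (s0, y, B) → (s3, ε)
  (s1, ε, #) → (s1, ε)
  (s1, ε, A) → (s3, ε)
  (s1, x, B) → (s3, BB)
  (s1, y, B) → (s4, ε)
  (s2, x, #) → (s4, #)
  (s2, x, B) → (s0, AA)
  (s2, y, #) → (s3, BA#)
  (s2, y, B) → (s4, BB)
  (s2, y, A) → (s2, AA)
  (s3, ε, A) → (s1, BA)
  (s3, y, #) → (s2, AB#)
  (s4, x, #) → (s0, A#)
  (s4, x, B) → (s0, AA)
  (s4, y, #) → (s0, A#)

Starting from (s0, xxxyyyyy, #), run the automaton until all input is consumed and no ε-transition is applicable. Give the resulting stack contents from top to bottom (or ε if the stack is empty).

(s0, xxxyyyyy, #)
  ε-move, top #: go to s4, push BB# → (s4, xxxyyyyy, BB#)
  read x, top B: go to s0, push AA → (s0, xxyyyyy, AAB#)
  read x, top A: go to s0, push ε → (s0, xyyyyy, AB#)
  read x, top A: go to s0, push ε → (s0, yyyyy, B#)
  read y, top B: go to s3, push ε → (s3, yyyy, #)
  read y, top #: go to s2, push AB# → (s2, yyy, AB#)
  read y, top A: go to s2, push AA → (s2, yy, AAB#)
  read y, top A: go to s2, push AA → (s2, y, AAAB#)
  read y, top A: go to s2, push AA → (s2, ε, AAAAB#)
All input consumed in state s2 with stack AAAAB#.

AAAAB#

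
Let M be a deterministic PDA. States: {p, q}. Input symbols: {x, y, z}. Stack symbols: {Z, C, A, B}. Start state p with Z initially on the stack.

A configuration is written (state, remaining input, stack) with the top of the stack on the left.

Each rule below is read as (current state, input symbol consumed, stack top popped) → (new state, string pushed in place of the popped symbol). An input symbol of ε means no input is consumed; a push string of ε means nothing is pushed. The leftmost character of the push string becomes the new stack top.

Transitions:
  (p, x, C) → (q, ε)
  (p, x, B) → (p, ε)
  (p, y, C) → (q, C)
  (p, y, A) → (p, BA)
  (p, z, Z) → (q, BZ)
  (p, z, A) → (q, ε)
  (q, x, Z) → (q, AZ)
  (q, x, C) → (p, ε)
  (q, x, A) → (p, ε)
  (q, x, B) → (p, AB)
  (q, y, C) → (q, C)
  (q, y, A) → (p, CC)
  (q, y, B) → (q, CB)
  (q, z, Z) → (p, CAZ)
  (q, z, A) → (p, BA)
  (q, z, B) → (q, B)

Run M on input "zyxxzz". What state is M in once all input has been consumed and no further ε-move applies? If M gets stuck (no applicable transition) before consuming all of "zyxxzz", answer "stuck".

(p, zyxxzz, Z) ⊢ (q, yxxzz, BZ) ⊢ (q, xxzz, CBZ) ⊢ (p, xzz, BZ) ⊢ (p, zz, Z) ⊢ (q, z, BZ) ⊢ (q, ε, BZ)
All input consumed; M is in state q.

q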